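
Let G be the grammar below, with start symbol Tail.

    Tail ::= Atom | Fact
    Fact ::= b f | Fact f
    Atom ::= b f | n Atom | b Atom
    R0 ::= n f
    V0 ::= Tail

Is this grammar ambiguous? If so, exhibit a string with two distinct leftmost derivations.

Ambiguous

Witness: b f

Derivation 1: Tail ⇒ Atom ⇒ b f
Derivation 2: Tail ⇒ Fact ⇒ b f

Two distinct leftmost derivations for the same string.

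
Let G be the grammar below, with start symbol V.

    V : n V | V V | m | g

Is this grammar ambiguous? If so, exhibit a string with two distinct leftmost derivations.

Witness: g g g

Derivation 1: V ⇒ V V ⇒ V V V ⇒ g V V ⇒ g g V ⇒ g g g
Derivation 2: V ⇒ V V ⇒ g V ⇒ g V V ⇒ g g V ⇒ g g g

Two distinct leftmost derivations for the same string.

Ambiguous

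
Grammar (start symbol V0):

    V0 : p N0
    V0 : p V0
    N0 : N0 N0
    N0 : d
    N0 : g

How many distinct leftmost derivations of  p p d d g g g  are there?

14

Parse trees for p p d d g g g (showing first 6 of 14):
  [V0 p [V0 p [N0 [N0 d] [N0 [N0 d] [N0 [N0 g] [N0 [N0 g] [N0 g]]]]]]]
  [V0 p [V0 p [N0 [N0 d] [N0 [N0 d] [N0 [N0 [N0 g] [N0 g]] [N0 g]]]]]]
  [V0 p [V0 p [N0 [N0 d] [N0 [N0 [N0 d] [N0 g]] [N0 [N0 g] [N0 g]]]]]]
  [V0 p [V0 p [N0 [N0 d] [N0 [N0 [N0 d] [N0 [N0 g] [N0 g]]] [N0 g]]]]]
  [V0 p [V0 p [N0 [N0 d] [N0 [N0 [N0 [N0 d] [N0 g]] [N0 g]] [N0 g]]]]]
  [V0 p [V0 p [N0 [N0 [N0 d] [N0 d]] [N0 [N0 g] [N0 [N0 g] [N0 g]]]]]]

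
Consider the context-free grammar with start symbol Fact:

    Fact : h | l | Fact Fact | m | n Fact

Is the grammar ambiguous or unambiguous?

Ambiguous

Witness: h h h

Derivation 1: Fact ⇒ Fact Fact ⇒ h Fact ⇒ h Fact Fact ⇒ h h Fact ⇒ h h h
Derivation 2: Fact ⇒ Fact Fact ⇒ Fact Fact Fact ⇒ h Fact Fact ⇒ h h Fact ⇒ h h h

Two distinct leftmost derivations for the same string.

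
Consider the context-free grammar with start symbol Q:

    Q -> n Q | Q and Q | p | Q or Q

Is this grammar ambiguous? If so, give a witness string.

Ambiguous

Witness: n p and p

Derivation 1: Q ⇒ n Q ⇒ n Q and Q ⇒ n p and Q ⇒ n p and p
Derivation 2: Q ⇒ Q and Q ⇒ n Q and Q ⇒ n p and Q ⇒ n p and p

Two distinct leftmost derivations for the same string.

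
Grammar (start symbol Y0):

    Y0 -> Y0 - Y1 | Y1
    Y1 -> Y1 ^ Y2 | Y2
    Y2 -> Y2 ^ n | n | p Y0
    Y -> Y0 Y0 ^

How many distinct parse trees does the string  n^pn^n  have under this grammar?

Parse trees for n^pn^n:
  [Y0 [Y1 [Y1 [Y2 n]] ^ [Y2 [Y2 p [Y0 [Y1 [Y2 n]]]] ^ n]]]
  [Y0 [Y1 [Y1 [Y2 n]] ^ [Y2 p [Y0 [Y1 [Y1 [Y2 n]] ^ [Y2 n]]]]]]
  [Y0 [Y1 [Y1 [Y2 n]] ^ [Y2 p [Y0 [Y1 [Y2 [Y2 n] ^ n]]]]]]
  [Y0 [Y1 [Y1 [Y1 [Y2 n]] ^ [Y2 p [Y0 [Y1 [Y2 n]]]]] ^ [Y2 n]]]

4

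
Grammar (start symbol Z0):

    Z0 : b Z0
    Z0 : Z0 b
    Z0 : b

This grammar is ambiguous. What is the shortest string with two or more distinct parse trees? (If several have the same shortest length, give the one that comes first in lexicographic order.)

length 1: no string has ≥2 trees
length 2: b b has 2 parse trees

Two derivations of b b:
  Z0 ⇒ b Z0 ⇒ b b
  Z0 ⇒ Z0 b ⇒ b b

b b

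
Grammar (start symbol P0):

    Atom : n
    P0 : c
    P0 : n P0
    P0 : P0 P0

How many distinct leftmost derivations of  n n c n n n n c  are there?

3

Parse trees for n n c n n n n c:
  [P0 n [P0 n [P0 [P0 c] [P0 n [P0 n [P0 n [P0 n [P0 c]]]]]]]]
  [P0 n [P0 [P0 n [P0 c]] [P0 n [P0 n [P0 n [P0 n [P0 c]]]]]]]
  [P0 [P0 n [P0 n [P0 c]]] [P0 n [P0 n [P0 n [P0 n [P0 c]]]]]]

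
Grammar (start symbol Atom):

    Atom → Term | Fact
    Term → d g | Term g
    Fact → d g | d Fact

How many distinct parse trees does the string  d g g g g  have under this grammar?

1

Parse trees for d g g g g:
  [Atom [Term [Term [Term [Term d g] g] g] g]]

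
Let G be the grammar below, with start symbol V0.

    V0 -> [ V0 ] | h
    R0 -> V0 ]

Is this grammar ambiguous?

(R0 is unreachable from V0, so its rules don't affect L(V0).) Each string is a nest of matched brackets around a single atom. An opening bracket forces the recursive rule; an atom forces the base rule.

Unambiguous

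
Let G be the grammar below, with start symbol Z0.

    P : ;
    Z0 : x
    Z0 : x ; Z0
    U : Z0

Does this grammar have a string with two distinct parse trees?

Unambiguous

(U, P are unreachable from Z0, so their rules don't affect L(Z0).) The reachable grammar is A → atom sep A | atom. Each atom is followed by either the separator (recurse) or end-of-string (stop) — no choice point.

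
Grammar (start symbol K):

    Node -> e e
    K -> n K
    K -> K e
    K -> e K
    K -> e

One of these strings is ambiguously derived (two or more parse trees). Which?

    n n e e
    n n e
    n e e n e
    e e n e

n n e e: 4 trees
n n e: 1 tree
n e e n e: 1 tree
e e n e: 1 tree

n n e e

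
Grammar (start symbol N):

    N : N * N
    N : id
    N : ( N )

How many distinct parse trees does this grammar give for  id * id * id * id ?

Parse trees for id * id * id * id:
  [N [N id] * [N [N id] * [N [N id] * [N id]]]]
  [N [N id] * [N [N [N id] * [N id]] * [N id]]]
  [N [N [N id] * [N id]] * [N [N id] * [N id]]]
  [N [N [N id] * [N [N id] * [N id]]] * [N id]]
  [N [N [N [N id] * [N id]] * [N id]] * [N id]]

5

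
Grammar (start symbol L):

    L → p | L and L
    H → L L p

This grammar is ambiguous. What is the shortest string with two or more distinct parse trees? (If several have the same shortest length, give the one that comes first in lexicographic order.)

p and p and p

length 1: no string has ≥2 trees
length 3: no string has ≥2 trees
length 5: p and p and p has 2 parse trees

Two derivations of p and p and p:
  L ⇒ L and L ⇒ p and L ⇒ p and L and L ⇒ p and p and L ⇒ p and p and p
  L ⇒ L and L ⇒ L and L and L ⇒ p and L and L ⇒ p and p and L ⇒ p and p and p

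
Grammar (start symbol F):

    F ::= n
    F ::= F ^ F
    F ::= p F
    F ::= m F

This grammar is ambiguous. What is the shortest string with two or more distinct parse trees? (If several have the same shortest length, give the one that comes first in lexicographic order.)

m n ^ n

length 1: no string has ≥2 trees
length 2: no string has ≥2 trees
length 3: no string has ≥2 trees
length 4: m n ^ n has 2 parse trees

Two derivations of m n ^ n:
  F ⇒ F ^ F ⇒ m F ^ F ⇒ m n ^ F ⇒ m n ^ n
  F ⇒ m F ⇒ m F ^ F ⇒ m n ^ F ⇒ m n ^ n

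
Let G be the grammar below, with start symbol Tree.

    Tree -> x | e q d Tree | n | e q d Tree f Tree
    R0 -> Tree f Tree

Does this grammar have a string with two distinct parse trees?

Ambiguous

Witness: e q d e q d n f n

Derivation 1: Tree ⇒ e q d Tree ⇒ e q d e q d Tree f Tree ⇒ e q d e q d n f Tree ⇒ e q d e q d n f n
Derivation 2: Tree ⇒ e q d Tree f Tree ⇒ e q d e q d Tree f Tree ⇒ e q d e q d n f Tree ⇒ e q d e q d n f n

Two distinct leftmost derivations for the same string.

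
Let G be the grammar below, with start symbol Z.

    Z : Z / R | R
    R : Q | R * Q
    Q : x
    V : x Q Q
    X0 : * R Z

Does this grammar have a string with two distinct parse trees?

Unambiguous

(V, X0 are unreachable from Z, so their rules don't affect L(Z).) The grammar is stratified — Z handles '/' (left-recursive), R handles '*', Q atoms. Each operator has a fixed associativity and precedence level, so every string has one parse.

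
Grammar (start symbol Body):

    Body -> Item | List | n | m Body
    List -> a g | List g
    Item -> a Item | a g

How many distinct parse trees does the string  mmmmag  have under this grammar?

2

Parse trees for mmmmag:
  [Body m [Body m [Body m [Body m [Body [Item a g]]]]]]
  [Body m [Body m [Body m [Body m [Body [List a g]]]]]]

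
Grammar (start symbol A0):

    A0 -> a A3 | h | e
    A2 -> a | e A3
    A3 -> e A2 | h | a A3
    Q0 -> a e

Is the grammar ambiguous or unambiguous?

(Q0 is unreachable from A0, so its rules don't affect L(A0).) Restricted to the reachable nonterminals, every rule has the form A → t or A → t B, and no two rules for the same A share a first terminal. The grammar encodes a DFA — one run per string.

Unambiguous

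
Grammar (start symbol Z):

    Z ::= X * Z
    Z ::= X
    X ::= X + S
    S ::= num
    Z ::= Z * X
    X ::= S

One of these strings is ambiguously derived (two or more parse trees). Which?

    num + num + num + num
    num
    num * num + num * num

num + num + num + num: 1 tree
num: 1 tree
num * num + num * num: 4 trees

num * num + num * num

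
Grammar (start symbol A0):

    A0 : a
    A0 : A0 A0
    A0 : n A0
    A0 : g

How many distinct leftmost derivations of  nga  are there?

2

Parse trees for nga:
  [A0 [A0 n [A0 g]] [A0 a]]
  [A0 n [A0 [A0 g] [A0 a]]]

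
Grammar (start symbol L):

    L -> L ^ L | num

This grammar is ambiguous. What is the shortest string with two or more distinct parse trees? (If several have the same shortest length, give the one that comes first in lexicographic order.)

length 1: no string has ≥2 trees
length 3: no string has ≥2 trees
length 5: num ^ num ^ num has 2 parse trees

Two derivations of num ^ num ^ num:
  L ⇒ L ^ L ⇒ L ^ L ^ L ⇒ num ^ L ^ L ⇒ num ^ num ^ L ⇒ num ^ num ^ num
  L ⇒ L ^ L ⇒ num ^ L ⇒ num ^ L ^ L ⇒ num ^ num ^ L ⇒ num ^ num ^ num

num ^ num ^ num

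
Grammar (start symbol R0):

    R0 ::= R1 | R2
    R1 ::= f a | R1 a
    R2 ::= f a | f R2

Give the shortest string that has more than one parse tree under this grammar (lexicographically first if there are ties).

length 2: f a has 2 parse trees

Two derivations of f a:
  R0 ⇒ R1 ⇒ f a
  R0 ⇒ R2 ⇒ f a

f a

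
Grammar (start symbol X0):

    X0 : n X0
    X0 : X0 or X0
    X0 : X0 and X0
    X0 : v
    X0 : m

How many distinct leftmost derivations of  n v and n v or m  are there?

Parse trees for n v and n v or m:
  [X0 n [X0 [X0 [X0 v] and [X0 n [X0 v]]] or [X0 m]]]
  [X0 n [X0 [X0 v] and [X0 n [X0 [X0 v] or [X0 m]]]]]
  [X0 n [X0 [X0 v] and [X0 [X0 n [X0 v]] or [X0 m]]]]
  [X0 [X0 n [X0 [X0 v] and [X0 n [X0 v]]]] or [X0 m]]
  [X0 [X0 [X0 n [X0 v]] and [X0 n [X0 v]]] or [X0 m]]
  [X0 [X0 n [X0 v]] and [X0 n [X0 [X0 v] or [X0 m]]]]
  [X0 [X0 n [X0 v]] and [X0 [X0 n [X0 v]] or [X0 m]]]

7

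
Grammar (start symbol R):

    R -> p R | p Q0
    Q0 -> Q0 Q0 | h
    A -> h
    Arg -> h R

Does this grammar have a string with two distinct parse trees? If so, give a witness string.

Witness: p h h h

Derivation 1: R ⇒ p Q0 ⇒ p Q0 Q0 ⇒ p Q0 Q0 Q0 ⇒ p h Q0 Q0 ⇒ p h h Q0 ⇒ p h h h
Derivation 2: R ⇒ p Q0 ⇒ p Q0 Q0 ⇒ p h Q0 ⇒ p h Q0 Q0 ⇒ p h h Q0 ⇒ p h h h

Two distinct leftmost derivations for the same string.

Ambiguous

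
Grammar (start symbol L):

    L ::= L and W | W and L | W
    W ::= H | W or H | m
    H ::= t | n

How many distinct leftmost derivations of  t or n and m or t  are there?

2

Parse trees for t or n and m or t:
  [L [L [W [W [H t]] or [H n]]] and [W [W m] or [H t]]]
  [L [W [W [H t]] or [H n]] and [L [W [W m] or [H t]]]]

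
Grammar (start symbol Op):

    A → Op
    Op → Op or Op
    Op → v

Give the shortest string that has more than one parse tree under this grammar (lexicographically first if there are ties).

length 1: no string has ≥2 trees
length 3: no string has ≥2 trees
length 5: v or v or v has 2 parse trees

Two derivations of v or v or v:
  Op ⇒ Op or Op ⇒ Op or Op or Op ⇒ v or Op or Op ⇒ v or v or Op ⇒ v or v or v
  Op ⇒ Op or Op ⇒ v or Op ⇒ v or Op or Op ⇒ v or v or Op ⇒ v or v or v

v or v or v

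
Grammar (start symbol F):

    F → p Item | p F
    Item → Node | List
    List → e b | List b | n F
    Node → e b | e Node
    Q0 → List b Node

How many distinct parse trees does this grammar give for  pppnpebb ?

3

Parse trees for pppnpebb:
  [F p [F p [F p [Item [List [List n [F p [Item [Node e b]]]] b]]]]]
  [F p [F p [F p [Item [List [List n [F p [Item [List e b]]]] b]]]]]
  [F p [F p [F p [Item [List n [F p [Item [List [List e b] b]]]]]]]]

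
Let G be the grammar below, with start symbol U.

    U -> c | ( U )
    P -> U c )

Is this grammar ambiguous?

Unambiguous

Only U is reachable from U; ignoring the rest: L(U) is { openⁿ atom closeⁿ : n ≥ 0 }. The bracket depth fixes n, and the derivation is forced at every step.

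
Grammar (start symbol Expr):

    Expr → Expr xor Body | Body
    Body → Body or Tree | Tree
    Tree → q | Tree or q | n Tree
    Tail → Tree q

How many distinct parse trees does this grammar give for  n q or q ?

Parse trees for n q or q:
  [Expr [Body [Body [Tree n [Tree q]]] or [Tree q]]]
  [Expr [Body [Tree [Tree n [Tree q]] or q]]]
  [Expr [Body [Tree n [Tree [Tree q] or q]]]]

3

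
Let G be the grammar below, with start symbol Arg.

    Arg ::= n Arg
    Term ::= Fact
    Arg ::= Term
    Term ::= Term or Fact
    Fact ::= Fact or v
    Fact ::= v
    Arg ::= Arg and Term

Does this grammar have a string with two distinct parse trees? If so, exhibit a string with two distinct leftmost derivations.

Ambiguous

Witness: v or v

Derivation 1: Arg ⇒ Term ⇒ Fact ⇒ Fact or v ⇒ v or v
Derivation 2: Arg ⇒ Term ⇒ Term or Fact ⇒ Fact or Fact ⇒ v or Fact ⇒ v or v

Two distinct leftmost derivations for the same string.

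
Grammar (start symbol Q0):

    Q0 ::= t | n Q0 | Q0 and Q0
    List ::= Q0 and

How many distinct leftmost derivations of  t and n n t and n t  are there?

Parse trees for t and n n t and n t:
  [Q0 [Q0 t] and [Q0 n [Q0 n [Q0 [Q0 t] and [Q0 n [Q0 t]]]]]]
  [Q0 [Q0 t] and [Q0 n [Q0 [Q0 n [Q0 t]] and [Q0 n [Q0 t]]]]]
  [Q0 [Q0 t] and [Q0 [Q0 n [Q0 n [Q0 t]]] and [Q0 n [Q0 t]]]]
  [Q0 [Q0 [Q0 t] and [Q0 n [Q0 n [Q0 t]]]] and [Q0 n [Q0 t]]]

4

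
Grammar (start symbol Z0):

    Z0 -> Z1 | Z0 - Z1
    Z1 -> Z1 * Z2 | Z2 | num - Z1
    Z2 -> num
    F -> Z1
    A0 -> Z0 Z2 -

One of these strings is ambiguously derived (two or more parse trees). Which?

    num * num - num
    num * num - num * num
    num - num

num - num

num * num - num: 1 tree
num * num - num * num: 1 tree
num - num: 2 trees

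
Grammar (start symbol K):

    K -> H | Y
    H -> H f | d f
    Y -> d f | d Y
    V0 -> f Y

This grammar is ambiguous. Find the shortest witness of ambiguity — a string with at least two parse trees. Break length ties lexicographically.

length 2: d f has 2 parse trees

Two derivations of d f:
  K ⇒ H ⇒ d f
  K ⇒ Y ⇒ d f

d f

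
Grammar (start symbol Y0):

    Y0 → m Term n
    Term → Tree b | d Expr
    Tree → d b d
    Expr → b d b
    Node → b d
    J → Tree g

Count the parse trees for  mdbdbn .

2

Parse trees for mdbdbn:
  [Y0 m [Term [Tree d b d] b] n]
  [Y0 m [Term d [Expr b d b]] n]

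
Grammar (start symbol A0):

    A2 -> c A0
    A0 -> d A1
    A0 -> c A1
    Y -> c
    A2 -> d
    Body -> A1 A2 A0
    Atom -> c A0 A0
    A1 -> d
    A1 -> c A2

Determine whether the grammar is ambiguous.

Unambiguous

(Body, Atom, Y are unreachable from A0, so their rules don't affect L(A0).) The reachable rules are right-linear with at most one rule per (nonterminal, next-terminal) pair. Each input token forces the next rule, so parsing is deterministic.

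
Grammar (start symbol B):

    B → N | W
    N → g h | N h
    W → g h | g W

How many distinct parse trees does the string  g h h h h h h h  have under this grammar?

Parse trees for g h h h h h h h:
  [B [N [N [N [N [N [N [N g h] h] h] h] h] h] h]]

1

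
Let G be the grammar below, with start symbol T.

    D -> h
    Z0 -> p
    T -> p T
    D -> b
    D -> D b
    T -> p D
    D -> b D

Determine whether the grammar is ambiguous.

Witness: p b b

Derivation 1: T ⇒ p D ⇒ p D b ⇒ p b b
Derivation 2: T ⇒ p D ⇒ p b D ⇒ p b b

Two distinct leftmost derivations for the same string.

Ambiguous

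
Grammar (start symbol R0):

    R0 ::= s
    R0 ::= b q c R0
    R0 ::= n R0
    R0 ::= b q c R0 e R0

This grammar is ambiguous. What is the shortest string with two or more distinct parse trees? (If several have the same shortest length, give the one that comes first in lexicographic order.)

length 1: no string has ≥2 trees
length 2: no string has ≥2 trees
length 3: no string has ≥2 trees
length 4: no string has ≥2 trees
length 5: no string has ≥2 trees
length 6: no string has ≥2 trees
length 7: no string has ≥2 trees
length 8: no string has ≥2 trees
length 9: b q c b q c s e s has 2 parse trees

Two derivations of b q c b q c s e s:
  R0 ⇒ b q c R0 ⇒ b q c b q c R0 e R0 ⇒ b q c b q c s e R0 ⇒ b q c b q c s e s
  R0 ⇒ b q c R0 e R0 ⇒ b q c b q c R0 e R0 ⇒ b q c b q c s e R0 ⇒ b q c b q c s e s

b q c b q c s e s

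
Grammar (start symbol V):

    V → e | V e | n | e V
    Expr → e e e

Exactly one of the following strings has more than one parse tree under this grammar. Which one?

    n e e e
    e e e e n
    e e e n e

e e e n e

n e e e: 1 tree
e e e e n: 1 tree
e e e n e: 4 trees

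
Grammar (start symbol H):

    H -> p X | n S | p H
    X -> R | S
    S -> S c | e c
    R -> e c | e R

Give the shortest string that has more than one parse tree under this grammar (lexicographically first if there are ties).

p e c

length 3: p e c has 2 parse trees

Two derivations of p e c:
  H ⇒ p X ⇒ p R ⇒ p e c
  H ⇒ p X ⇒ p S ⇒ p e c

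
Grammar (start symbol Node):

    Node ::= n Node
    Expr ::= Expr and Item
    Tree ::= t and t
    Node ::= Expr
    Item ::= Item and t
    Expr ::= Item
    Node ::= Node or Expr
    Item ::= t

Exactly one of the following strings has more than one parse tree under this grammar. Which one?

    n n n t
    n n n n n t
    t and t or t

t and t or t

n n n t: 1 tree
n n n n n t: 1 tree
t and t or t: 2 trees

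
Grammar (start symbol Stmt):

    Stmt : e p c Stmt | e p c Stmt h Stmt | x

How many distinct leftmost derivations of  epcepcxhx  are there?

2

Parse trees for epcepcxhx:
  [Stmt e p c [Stmt e p c [Stmt x] h [Stmt x]]]
  [Stmt e p c [Stmt e p c [Stmt x]] h [Stmt x]]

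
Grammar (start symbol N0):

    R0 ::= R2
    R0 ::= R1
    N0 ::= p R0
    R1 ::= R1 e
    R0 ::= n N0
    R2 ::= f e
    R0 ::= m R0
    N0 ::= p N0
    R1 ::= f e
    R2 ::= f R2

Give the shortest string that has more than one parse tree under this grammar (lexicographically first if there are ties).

p f e

length 3: p f e has 2 parse trees

Two derivations of p f e:
  N0 ⇒ p R0 ⇒ p R2 ⇒ p f e
  N0 ⇒ p R0 ⇒ p R1 ⇒ p f e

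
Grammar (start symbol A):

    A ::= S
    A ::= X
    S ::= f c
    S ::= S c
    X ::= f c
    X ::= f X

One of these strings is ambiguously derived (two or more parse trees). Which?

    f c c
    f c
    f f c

f c c: 1 tree
f c: 2 trees
f f c: 1 tree

f c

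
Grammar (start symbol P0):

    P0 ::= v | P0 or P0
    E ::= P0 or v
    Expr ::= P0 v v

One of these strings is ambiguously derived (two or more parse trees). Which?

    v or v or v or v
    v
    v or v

v or v or v or v: 5 trees
v: 1 tree
v or v: 1 tree

v or v or v or v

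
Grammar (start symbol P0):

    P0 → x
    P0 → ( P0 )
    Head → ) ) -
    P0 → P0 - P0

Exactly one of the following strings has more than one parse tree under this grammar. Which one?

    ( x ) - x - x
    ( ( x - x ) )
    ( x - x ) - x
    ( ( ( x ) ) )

( x ) - x - x

( x ) - x - x: 2 trees
( ( x - x ) ): 1 tree
( x - x ) - x: 1 tree
( ( ( x ) ) ): 1 tree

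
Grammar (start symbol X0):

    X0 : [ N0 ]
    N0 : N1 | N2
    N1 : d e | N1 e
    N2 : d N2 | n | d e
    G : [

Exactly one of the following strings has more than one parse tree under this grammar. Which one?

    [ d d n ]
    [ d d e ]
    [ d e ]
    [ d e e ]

[ d e ]

[ d d n ]: 1 tree
[ d d e ]: 1 tree
[ d e ]: 2 trees
[ d e e ]: 1 tree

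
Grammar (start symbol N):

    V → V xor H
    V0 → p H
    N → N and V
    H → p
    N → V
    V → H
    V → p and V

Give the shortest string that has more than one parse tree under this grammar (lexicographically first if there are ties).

p and p

length 1: no string has ≥2 trees
length 3: p and p has 2 parse trees

Two derivations of p and p:
  N ⇒ N and V ⇒ V and V ⇒ H and V ⇒ p and V ⇒ p and H ⇒ p and p
  N ⇒ V ⇒ p and V ⇒ p and H ⇒ p and p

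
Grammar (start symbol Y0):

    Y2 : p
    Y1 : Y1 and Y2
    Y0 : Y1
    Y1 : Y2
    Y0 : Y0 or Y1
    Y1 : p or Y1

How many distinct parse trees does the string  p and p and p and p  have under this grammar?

1

Parse trees for p and p and p and p:
  [Y0 [Y1 [Y1 [Y1 [Y1 [Y2 p]] and [Y2 p]] and [Y2 p]] and [Y2 p]]]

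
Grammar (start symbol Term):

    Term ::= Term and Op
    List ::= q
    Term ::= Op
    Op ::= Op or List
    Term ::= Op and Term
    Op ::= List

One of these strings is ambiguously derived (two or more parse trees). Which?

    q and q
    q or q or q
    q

q and q

q and q: 2 trees
q or q or q: 1 tree
q: 1 tree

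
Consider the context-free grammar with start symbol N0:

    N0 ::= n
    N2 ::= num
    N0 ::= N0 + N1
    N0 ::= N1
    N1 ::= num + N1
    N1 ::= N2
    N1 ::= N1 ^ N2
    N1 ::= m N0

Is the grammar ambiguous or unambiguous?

Witness: num + num

Derivation 1: N0 ⇒ N0 + N1 ⇒ N1 + N1 ⇒ N2 + N1 ⇒ num + N1 ⇒ num + N2 ⇒ num + num
Derivation 2: N0 ⇒ N1 ⇒ num + N1 ⇒ num + N2 ⇒ num + num

Two distinct leftmost derivations for the same string.

Ambiguous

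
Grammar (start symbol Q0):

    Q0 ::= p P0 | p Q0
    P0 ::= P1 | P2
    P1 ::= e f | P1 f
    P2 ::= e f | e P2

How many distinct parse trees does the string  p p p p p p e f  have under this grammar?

2

Parse trees for p p p p p p e f:
  [Q0 p [Q0 p [Q0 p [Q0 p [Q0 p [Q0 p [P0 [P1 e f]]]]]]]]
  [Q0 p [Q0 p [Q0 p [Q0 p [Q0 p [Q0 p [P0 [P2 e f]]]]]]]]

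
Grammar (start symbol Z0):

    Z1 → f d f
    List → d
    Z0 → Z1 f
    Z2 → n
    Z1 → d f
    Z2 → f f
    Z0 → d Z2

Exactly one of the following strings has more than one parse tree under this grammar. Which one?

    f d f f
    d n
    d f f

f d f f: 1 tree
d n: 1 tree
d f f: 2 trees

d f f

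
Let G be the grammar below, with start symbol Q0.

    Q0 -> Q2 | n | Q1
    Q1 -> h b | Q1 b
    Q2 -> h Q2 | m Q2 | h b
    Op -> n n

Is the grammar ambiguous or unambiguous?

Ambiguous

Witness: h b

Derivation 1: Q0 ⇒ Q2 ⇒ h b
Derivation 2: Q0 ⇒ Q1 ⇒ h b

Two distinct leftmost derivations for the same string.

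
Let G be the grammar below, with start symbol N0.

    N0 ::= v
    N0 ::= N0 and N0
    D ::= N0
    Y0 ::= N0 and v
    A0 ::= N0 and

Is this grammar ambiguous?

Ambiguous

Witness: v and v and v

Derivation 1: N0 ⇒ N0 and N0 ⇒ v and N0 ⇒ v and N0 and N0 ⇒ v and v and N0 ⇒ v and v and v
Derivation 2: N0 ⇒ N0 and N0 ⇒ N0 and N0 and N0 ⇒ v and N0 and N0 ⇒ v and v and N0 ⇒ v and v and v

Two distinct leftmost derivations for the same string.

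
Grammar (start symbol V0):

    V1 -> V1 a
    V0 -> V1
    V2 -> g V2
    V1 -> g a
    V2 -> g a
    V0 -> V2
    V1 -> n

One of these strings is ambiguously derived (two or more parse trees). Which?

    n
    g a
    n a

n: 1 tree
g a: 2 trees
n a: 1 tree

g a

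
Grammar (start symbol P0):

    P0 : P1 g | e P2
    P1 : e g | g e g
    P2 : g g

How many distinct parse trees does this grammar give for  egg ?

2

Parse trees for egg:
  [P0 [P1 e g] g]
  [P0 e [P2 g g]]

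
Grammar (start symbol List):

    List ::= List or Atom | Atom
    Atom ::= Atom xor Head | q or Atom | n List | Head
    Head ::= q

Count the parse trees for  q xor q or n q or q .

3

Parse trees for q xor q or n q or q:
  [List [List [Atom [Atom [Head q]] xor [Head q]]] or [Atom n [List [List [Atom [Head q]]] or [Atom [Head q]]]]]
  [List [List [Atom [Atom [Head q]] xor [Head q]]] or [Atom n [List [Atom q or [Atom [Head q]]]]]]
  [List [List [List [Atom [Atom [Head q]] xor [Head q]]] or [Atom n [List [Atom [Head q]]]]] or [Atom [Head q]]]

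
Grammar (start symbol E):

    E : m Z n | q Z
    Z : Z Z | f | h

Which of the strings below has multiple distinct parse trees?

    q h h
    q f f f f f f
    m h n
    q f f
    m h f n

q h h: 1 tree
q f f f f f f: 42 trees
m h n: 1 tree
q f f: 1 tree
m h f n: 1 tree

q f f f f f f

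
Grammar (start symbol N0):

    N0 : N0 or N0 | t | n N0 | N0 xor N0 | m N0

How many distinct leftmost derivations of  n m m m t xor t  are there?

Parse trees for n m m m t xor t:
  [N0 n [N0 [N0 m [N0 m [N0 m [N0 t]]]] xor [N0 t]]]
  [N0 n [N0 m [N0 [N0 m [N0 m [N0 t]]] xor [N0 t]]]]
  [N0 n [N0 m [N0 m [N0 [N0 m [N0 t]] xor [N0 t]]]]]
  [N0 n [N0 m [N0 m [N0 m [N0 [N0 t] xor [N0 t]]]]]]
  [N0 [N0 n [N0 m [N0 m [N0 m [N0 t]]]]] xor [N0 t]]

5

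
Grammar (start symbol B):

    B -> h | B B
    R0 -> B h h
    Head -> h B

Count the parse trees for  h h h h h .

Parse trees for h h h h h (showing first 6 of 14):
  [B [B h] [B [B h] [B [B h] [B [B h] [B h]]]]]
  [B [B h] [B [B h] [B [B [B h] [B h]] [B h]]]]
  [B [B h] [B [B [B h] [B h]] [B [B h] [B h]]]]
  [B [B h] [B [B [B h] [B [B h] [B h]]] [B h]]]
  [B [B h] [B [B [B [B h] [B h]] [B h]] [B h]]]
  [B [B [B h] [B h]] [B [B h] [B [B h] [B h]]]]

14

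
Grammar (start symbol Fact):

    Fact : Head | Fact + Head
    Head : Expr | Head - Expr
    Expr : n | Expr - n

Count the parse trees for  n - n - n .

Parse trees for n - n - n:
  [Fact [Head [Expr [Expr [Expr n] - n] - n]]]
  [Fact [Head [Head [Expr n]] - [Expr [Expr n] - n]]]
  [Fact [Head [Head [Expr [Expr n] - n]] - [Expr n]]]
  [Fact [Head [Head [Head [Expr n]] - [Expr n]] - [Expr n]]]

4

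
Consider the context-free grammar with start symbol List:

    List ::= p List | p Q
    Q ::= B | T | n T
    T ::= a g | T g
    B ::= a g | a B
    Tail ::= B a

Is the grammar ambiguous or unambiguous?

Ambiguous

Witness: p a g

Derivation 1: List ⇒ p Q ⇒ p B ⇒ p a g
Derivation 2: List ⇒ p Q ⇒ p T ⇒ p a g

Two distinct leftmost derivations for the same string.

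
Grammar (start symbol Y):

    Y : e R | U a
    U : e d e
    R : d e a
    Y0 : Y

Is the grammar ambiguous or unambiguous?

Ambiguous

Witness: e d e a

Derivation 1: Y ⇒ e R ⇒ e d e a
Derivation 2: Y ⇒ U a ⇒ e d e a

Two distinct leftmost derivations for the same string.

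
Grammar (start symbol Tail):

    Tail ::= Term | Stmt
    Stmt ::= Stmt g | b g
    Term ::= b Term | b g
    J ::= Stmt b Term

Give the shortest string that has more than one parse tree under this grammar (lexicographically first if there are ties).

length 2: b g has 2 parse trees

Two derivations of b g:
  Tail ⇒ Term ⇒ b g
  Tail ⇒ Stmt ⇒ b g

b g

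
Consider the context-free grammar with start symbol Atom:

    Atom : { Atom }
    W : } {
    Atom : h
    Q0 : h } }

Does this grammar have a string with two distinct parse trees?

Unambiguous

Only Atom is reachable from Atom; ignoring the rest: L(Atom) is { openⁿ atom closeⁿ : n ≥ 0 }. The bracket depth fixes n, and the derivation is forced at every step.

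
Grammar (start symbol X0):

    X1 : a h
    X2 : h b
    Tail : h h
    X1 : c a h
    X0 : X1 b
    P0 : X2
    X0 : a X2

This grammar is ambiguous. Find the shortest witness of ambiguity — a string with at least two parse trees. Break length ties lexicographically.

length 3: a h b has 2 parse trees

Two derivations of a h b:
  X0 ⇒ X1 b ⇒ a h b
  X0 ⇒ a X2 ⇒ a h b

a h b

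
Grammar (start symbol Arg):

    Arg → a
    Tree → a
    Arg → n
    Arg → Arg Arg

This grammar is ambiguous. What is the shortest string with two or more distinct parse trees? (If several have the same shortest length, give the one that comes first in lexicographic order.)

length 1: no string has ≥2 trees
length 2: no string has ≥2 trees
length 3: a a a has 2 parse trees

Two derivations of a a a:
  Arg ⇒ Arg Arg ⇒ a Arg ⇒ a Arg Arg ⇒ a a Arg ⇒ a a a
  Arg ⇒ Arg Arg ⇒ Arg Arg Arg ⇒ a Arg Arg ⇒ a a Arg ⇒ a a a

a a a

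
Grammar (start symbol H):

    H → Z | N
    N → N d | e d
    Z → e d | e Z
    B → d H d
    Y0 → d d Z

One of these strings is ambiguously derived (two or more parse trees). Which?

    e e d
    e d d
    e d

e d

e e d: 1 tree
e d d: 1 tree
e d: 2 trees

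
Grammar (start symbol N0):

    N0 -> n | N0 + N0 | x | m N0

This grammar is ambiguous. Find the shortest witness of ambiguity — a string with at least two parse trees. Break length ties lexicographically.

m n + n

length 1: no string has ≥2 trees
length 2: no string has ≥2 trees
length 3: no string has ≥2 trees
length 4: m n + n has 2 parse trees

Two derivations of m n + n:
  N0 ⇒ N0 + N0 ⇒ m N0 + N0 ⇒ m n + N0 ⇒ m n + n
  N0 ⇒ m N0 ⇒ m N0 + N0 ⇒ m n + N0 ⇒ m n + n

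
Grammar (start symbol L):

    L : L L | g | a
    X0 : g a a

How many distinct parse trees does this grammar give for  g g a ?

Parse trees for g g a:
  [L [L g] [L [L g] [L a]]]
  [L [L [L g] [L g]] [L a]]

2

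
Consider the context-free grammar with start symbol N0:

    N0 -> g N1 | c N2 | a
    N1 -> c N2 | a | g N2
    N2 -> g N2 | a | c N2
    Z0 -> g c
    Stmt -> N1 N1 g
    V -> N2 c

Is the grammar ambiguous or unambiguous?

(Z0, Stmt, V are unreachable from N0, so their rules don't affect L(N0).) Each reachable nonterminal has at most one production per leading terminal, and all productions are right-linear; the derivation is determined token-by-token.

Unambiguous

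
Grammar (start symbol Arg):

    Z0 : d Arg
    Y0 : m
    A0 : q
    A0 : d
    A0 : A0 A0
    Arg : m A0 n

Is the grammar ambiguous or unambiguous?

Witness: m d d d n

Derivation 1: Arg ⇒ m A0 n ⇒ m A0 A0 n ⇒ m d A0 n ⇒ m d A0 A0 n ⇒ m d d A0 n ⇒ m d d d n
Derivation 2: Arg ⇒ m A0 n ⇒ m A0 A0 n ⇒ m A0 A0 A0 n ⇒ m d A0 A0 n ⇒ m d d A0 n ⇒ m d d d n

Two distinct leftmost derivations for the same string.

Ambiguous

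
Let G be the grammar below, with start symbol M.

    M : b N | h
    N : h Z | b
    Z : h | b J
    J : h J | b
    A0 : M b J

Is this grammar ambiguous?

Only M, N, Z, J are reachable from M; ignoring the rest: The reachable rules are right-linear with at most one rule per (nonterminal, next-terminal) pair. Each input token forces the next rule, so parsing is deterministic.

Unambiguous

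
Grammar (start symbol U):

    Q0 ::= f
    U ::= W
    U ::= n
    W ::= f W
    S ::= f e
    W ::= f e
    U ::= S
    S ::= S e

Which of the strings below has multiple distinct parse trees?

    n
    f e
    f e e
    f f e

n: 1 tree
f e: 2 trees
f e e: 1 tree
f f e: 1 tree

f e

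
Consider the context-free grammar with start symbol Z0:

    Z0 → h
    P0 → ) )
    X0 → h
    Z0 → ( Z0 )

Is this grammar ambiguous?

Unambiguous

(P0, X0 are unreachable from Z0, so their rules don't affect L(Z0).) L(Z0) is { openⁿ atom closeⁿ : n ≥ 0 }. The bracket depth fixes n, and the derivation is forced at every step.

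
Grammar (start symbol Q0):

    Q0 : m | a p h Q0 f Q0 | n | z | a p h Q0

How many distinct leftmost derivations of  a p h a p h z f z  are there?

2

Parse trees for a p h a p h z f z:
  [Q0 a p h [Q0 a p h [Q0 z]] f [Q0 z]]
  [Q0 a p h [Q0 a p h [Q0 z] f [Q0 z]]]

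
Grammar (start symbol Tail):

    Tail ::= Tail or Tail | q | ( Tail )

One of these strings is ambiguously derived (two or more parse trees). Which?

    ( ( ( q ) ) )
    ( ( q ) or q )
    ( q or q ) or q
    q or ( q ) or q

q or ( q ) or q

( ( ( q ) ) ): 1 tree
( ( q ) or q ): 1 tree
( q or q ) or q: 1 tree
q or ( q ) or q: 2 trees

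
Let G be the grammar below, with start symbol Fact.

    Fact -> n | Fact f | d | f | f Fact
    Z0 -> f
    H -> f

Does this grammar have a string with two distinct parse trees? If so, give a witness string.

Witness: f f

Derivation 1: Fact ⇒ Fact f ⇒ f f
Derivation 2: Fact ⇒ f Fact ⇒ f f

Two distinct leftmost derivations for the same string.

Ambiguous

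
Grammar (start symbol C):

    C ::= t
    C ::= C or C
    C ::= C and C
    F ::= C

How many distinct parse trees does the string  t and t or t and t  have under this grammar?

Parse trees for t and t or t and t:
  [C [C [C t] and [C t]] or [C [C t] and [C t]]]
  [C [C t] and [C [C t] or [C [C t] and [C t]]]]
  [C [C t] and [C [C [C t] or [C t]] and [C t]]]
  [C [C [C [C t] and [C t]] or [C t]] and [C t]]
  [C [C [C t] and [C [C t] or [C t]]] and [C t]]

5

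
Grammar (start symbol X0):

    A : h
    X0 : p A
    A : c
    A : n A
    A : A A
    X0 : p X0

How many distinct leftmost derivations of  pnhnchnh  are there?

23

Parse trees for pnhnchnh (showing first 6 of 23):
  [X0 p [A n [A [A h] [A n [A [A c] [A [A h] [A n [A h]]]]]]]]
  [X0 p [A n [A [A h] [A n [A [A [A c] [A h]] [A n [A h]]]]]]]
  [X0 p [A n [A [A h] [A [A n [A c]] [A [A h] [A n [A h]]]]]]]
  [X0 p [A n [A [A h] [A [A n [A [A c] [A h]]] [A n [A h]]]]]]
  [X0 p [A n [A [A h] [A [A [A n [A c]] [A h]] [A n [A h]]]]]]
  [X0 p [A n [A [A [A h] [A n [A c]]] [A [A h] [A n [A h]]]]]]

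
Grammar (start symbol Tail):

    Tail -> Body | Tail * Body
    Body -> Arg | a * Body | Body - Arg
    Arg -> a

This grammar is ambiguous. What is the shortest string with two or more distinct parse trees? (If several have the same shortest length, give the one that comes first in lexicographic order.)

a * a

length 1: no string has ≥2 trees
length 3: a * a has 2 parse trees

Two derivations of a * a:
  Tail ⇒ Body ⇒ a * Body ⇒ a * Arg ⇒ a * a
  Tail ⇒ Tail * Body ⇒ Body * Body ⇒ Arg * Body ⇒ a * Body ⇒ a * Arg ⇒ a * a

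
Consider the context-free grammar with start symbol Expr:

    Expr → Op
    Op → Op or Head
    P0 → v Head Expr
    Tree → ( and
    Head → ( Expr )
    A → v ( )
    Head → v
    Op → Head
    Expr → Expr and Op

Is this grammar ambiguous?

Only Expr, Op, Head are reachable from Expr; ignoring the rest: Expr → Expr and Op | Op  ;  Op → Op or Head | Head  — a left-associative chain with Head at the bottom. Each string factors uniquely by precedence.

Unambiguous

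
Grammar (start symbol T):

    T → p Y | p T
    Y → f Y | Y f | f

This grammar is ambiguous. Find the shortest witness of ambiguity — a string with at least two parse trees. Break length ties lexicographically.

p f f

length 2: no string has ≥2 trees
length 3: p f f has 2 parse trees

Two derivations of p f f:
  T ⇒ p Y ⇒ p f Y ⇒ p f f
  T ⇒ p Y ⇒ p Y f ⇒ p f f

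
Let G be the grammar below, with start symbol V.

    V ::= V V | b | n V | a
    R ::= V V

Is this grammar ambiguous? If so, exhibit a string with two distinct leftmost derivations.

Witness: a a a

Derivation 1: V ⇒ V V ⇒ V V V ⇒ a V V ⇒ a a V ⇒ a a a
Derivation 2: V ⇒ V V ⇒ a V ⇒ a V V ⇒ a a V ⇒ a a a

Two distinct leftmost derivations for the same string.

Ambiguous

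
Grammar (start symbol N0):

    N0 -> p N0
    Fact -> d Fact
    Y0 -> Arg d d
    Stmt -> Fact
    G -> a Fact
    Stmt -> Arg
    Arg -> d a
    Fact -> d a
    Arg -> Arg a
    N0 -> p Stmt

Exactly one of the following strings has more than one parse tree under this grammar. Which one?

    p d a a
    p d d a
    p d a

p d a

p d a a: 1 tree
p d d a: 1 tree
p d a: 2 trees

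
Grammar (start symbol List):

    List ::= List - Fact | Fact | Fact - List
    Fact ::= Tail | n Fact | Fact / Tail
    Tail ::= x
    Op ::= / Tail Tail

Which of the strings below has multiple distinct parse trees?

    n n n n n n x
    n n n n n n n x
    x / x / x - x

x / x / x - x

n n n n n n x: 1 tree
n n n n n n n x: 1 tree
x / x / x - x: 2 trees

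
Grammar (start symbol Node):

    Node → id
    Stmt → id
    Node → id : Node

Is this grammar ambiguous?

Only Node is reachable from Node; ignoring the rest: The reachable grammar is A → atom sep A | atom. Each atom is followed by either the separator (recurse) or end-of-string (stop) — no choice point.

Unambiguous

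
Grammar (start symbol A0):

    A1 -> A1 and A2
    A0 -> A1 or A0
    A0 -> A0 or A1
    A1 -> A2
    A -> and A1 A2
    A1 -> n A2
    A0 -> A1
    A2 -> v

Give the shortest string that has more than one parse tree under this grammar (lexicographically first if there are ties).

length 1: no string has ≥2 trees
length 2: no string has ≥2 trees
length 3: v or v has 2 parse trees

Two derivations of v or v:
  A0 ⇒ A1 or A0 ⇒ A2 or A0 ⇒ v or A0 ⇒ v or A1 ⇒ v or A2 ⇒ v or v
  A0 ⇒ A0 or A1 ⇒ A1 or A1 ⇒ A2 or A1 ⇒ v or A1 ⇒ v or A2 ⇒ v or v

v or v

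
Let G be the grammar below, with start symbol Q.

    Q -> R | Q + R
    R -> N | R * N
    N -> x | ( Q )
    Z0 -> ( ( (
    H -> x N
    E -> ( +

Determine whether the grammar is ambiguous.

Unambiguous

Only Q, R, N are reachable from Q; ignoring the rest: Q → Q + R | R  ;  R → R * N | N  — a left-associative chain with N at the bottom. Each string factors uniquely by precedence.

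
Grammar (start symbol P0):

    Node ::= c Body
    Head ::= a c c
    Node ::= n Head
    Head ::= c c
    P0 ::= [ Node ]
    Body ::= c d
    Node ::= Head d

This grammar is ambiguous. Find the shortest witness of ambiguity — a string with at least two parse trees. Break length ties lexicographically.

length 5: [ c c d ] has 2 parse trees

Two derivations of [ c c d ]:
  P0 ⇒ [ Node ] ⇒ [ c Body ] ⇒ [ c c d ]
  P0 ⇒ [ Node ] ⇒ [ Head d ] ⇒ [ c c d ]

[ c c d ]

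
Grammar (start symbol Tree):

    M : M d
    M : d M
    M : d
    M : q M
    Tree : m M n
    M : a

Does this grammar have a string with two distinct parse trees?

Witness: m d d n

Derivation 1: Tree ⇒ m M n ⇒ m M d n ⇒ m d d n
Derivation 2: Tree ⇒ m M n ⇒ m d M n ⇒ m d d n

Two distinct leftmost derivations for the same string.

Ambiguous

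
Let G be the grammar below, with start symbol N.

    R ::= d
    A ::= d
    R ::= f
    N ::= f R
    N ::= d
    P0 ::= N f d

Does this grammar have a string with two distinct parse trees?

(A, P0 are unreachable from N, so their rules don't affect L(N).) Each reachable nonterminal has at most one production per leading terminal, and all productions are right-linear; the derivation is determined token-by-token.

Unambiguous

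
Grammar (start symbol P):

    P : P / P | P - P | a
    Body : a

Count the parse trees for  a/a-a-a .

Parse trees for a/a-a-a:
  [P [P a] / [P [P a] - [P [P a] - [P a]]]]
  [P [P a] / [P [P [P a] - [P a]] - [P a]]]
  [P [P [P a] / [P a]] - [P [P a] - [P a]]]
  [P [P [P a] / [P [P a] - [P a]]] - [P a]]
  [P [P [P [P a] / [P a]] - [P a]] - [P a]]

5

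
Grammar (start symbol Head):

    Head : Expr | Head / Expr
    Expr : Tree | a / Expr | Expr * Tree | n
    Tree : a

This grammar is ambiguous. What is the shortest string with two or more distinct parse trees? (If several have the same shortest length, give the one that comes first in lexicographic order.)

a / a

length 1: no string has ≥2 trees
length 3: a / a has 2 parse trees

Two derivations of a / a:
  Head ⇒ Expr ⇒ a / Expr ⇒ a / Tree ⇒ a / a
  Head ⇒ Head / Expr ⇒ Expr / Expr ⇒ Tree / Expr ⇒ a / Expr ⇒ a / Tree ⇒ a / a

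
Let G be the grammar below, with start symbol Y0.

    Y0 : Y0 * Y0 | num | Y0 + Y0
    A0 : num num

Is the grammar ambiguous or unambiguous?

Ambiguous

Witness: num * num * num

Derivation 1: Y0 ⇒ Y0 * Y0 ⇒ Y0 * Y0 * Y0 ⇒ num * Y0 * Y0 ⇒ num * num * Y0 ⇒ num * num * num
Derivation 2: Y0 ⇒ Y0 * Y0 ⇒ num * Y0 ⇒ num * Y0 * Y0 ⇒ num * num * Y0 ⇒ num * num * num

Two distinct leftmost derivations for the same string.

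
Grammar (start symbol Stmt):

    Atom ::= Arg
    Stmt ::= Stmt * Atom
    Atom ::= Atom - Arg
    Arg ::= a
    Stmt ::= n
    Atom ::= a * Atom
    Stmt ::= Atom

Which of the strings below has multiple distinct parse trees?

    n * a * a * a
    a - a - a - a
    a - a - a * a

n * a * a * a: 4 trees
a - a - a - a: 1 tree
a - a - a * a: 1 tree

n * a * a * a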